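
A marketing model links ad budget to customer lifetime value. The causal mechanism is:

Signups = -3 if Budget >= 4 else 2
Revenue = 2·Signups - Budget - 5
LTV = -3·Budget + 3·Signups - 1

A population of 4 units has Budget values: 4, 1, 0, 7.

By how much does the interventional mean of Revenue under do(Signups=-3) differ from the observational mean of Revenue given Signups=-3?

2.5

Under do(Signups=-3), Signups's equation is replaced by Signups=-3 for every unit. Per-unit Revenue: -15, -12, -11, -18. Mean = -14.
Conditioning on Signups=-3 selects the 2 unit(s) with Budget ∈ {4, 7}. Their Revenue values: -15, -18. Mean = -16.5.
Difference = -14 − (-16.5) = 2.5.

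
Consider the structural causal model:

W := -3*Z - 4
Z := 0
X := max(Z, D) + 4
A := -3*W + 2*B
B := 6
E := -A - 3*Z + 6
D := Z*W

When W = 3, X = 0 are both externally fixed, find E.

Under do(W = 3, X = 0), each intervened variable's structural equation is replaced by its fixed value.
A = -3*W + 2*B  [with W=3, B=6]  = 3
E = -A - 3*Z + 6  [with A=3, Z=0]  = 3

3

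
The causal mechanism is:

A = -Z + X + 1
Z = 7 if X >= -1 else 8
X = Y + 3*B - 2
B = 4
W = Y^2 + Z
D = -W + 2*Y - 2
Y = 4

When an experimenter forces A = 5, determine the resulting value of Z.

The intervention breaks the incoming arrows to A: A = -Z + X + 1 no longer applies, and A = 5.
Since Z is not a descendant of the intervened variable, it is unaffected.
X = Y + 3*B - 2  [with Y=4, B=4]  = 14
Z = 7 if X >= -1 else 8  [with X=14]  = 7

7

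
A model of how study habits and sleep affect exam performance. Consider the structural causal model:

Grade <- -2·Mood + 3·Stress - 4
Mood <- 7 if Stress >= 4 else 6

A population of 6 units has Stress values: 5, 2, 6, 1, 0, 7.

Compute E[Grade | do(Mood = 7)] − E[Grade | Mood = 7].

Every unit gets Mood=7 under the intervention. Grade values become -3, -12, 0, -15, -18, 3; E[Grade|do(Mood=7)] = -7.5.
Conditioning on Mood=7 selects the 3 unit(s) with Stress ∈ {5, 6, 7}. Their Grade values: -3, 0, 3. Mean = 0.
Difference = -7.5 − 0 = -7.5.

-7.5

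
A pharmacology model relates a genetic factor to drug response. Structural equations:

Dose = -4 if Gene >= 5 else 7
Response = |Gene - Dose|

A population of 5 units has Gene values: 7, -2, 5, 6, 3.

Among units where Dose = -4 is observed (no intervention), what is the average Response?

10

Conditioning on Dose=-4 selects the 3 unit(s) with Gene ∈ {7, 5, 6}. Their Response values: 11, 9, 10. Mean = 10.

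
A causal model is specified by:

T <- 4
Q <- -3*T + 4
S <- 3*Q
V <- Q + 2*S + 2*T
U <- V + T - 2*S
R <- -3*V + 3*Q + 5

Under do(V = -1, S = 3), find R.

The joint intervention fixes V = -1, S = 3, removing each variable's own equation.
Q = -3*T + 4  [with T=4]  = -8
R = -3*V + 3*Q + 5  [with V=-1, Q=-8]  = -16

-16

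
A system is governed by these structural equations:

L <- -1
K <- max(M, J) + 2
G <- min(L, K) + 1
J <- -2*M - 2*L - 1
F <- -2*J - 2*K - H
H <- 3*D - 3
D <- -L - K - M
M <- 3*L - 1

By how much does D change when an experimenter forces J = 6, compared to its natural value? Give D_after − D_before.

do(J=6) replaces the equation J <- -2*M - 2*L - 1 with the constant J = 6.
M = 3*L - 1  [with L=-1]  = -4
K = max(M, J) + 2  [with M=-4, J=6]  = 8
D = -L - K - M  [with L=-1, K=8, M=-4]  = -3
Without intervention: M = 3*L - 1  [with L=-1]  = -4; J = -2*M - 2*L - 1  [with M=-4, L=-1]  = 9; K = max(M, J) + 2  [with M=-4, J=9]  = 11; D = -L - K - M  [with L=-1, K=11, M=-4]  = -6.
Change = -3 − (-6) = 3.

3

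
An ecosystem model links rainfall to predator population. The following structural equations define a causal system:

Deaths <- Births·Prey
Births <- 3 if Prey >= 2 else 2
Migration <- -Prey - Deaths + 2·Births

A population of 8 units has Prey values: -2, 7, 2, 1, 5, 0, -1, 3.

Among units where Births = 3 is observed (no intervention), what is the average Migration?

Observing Births=3 restricts to units where Births's equation naturally yields 3: Prey ∈ {7, 2, 5, 3}. In that subpopulation Migration = -22, -2, -14, -6, mean -11.

-11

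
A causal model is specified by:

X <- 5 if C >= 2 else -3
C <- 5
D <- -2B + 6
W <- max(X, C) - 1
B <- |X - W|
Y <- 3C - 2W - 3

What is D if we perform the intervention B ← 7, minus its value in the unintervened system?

Intervening sets B = 7 and removes its equation (B <- |X - W|).
D = -2B + 6  [with B=7]  = -8
Without intervention: X = 5 if C >= 2 else -3  [with C=5]  = 5; W = max(X, C) - 1  [with X=5, C=5]  = 4; B = |X - W|  [with X=5, W=4]  = 1; D = -2B + 6  [with B=1]  = 4.
Change = -8 − 4 = -12.

-12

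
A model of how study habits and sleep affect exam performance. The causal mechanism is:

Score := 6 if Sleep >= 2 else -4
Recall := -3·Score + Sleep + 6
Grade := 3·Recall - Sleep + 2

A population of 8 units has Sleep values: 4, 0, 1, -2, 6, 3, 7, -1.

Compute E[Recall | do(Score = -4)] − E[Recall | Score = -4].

The intervention sets Score=-4 in all 8 units regardless of Sleep. Recomputing Recall per unit gives 22, 18, 19, 16, 24, 21, 25, 17; average 20.25.
E[Recall|Score=-4] averages over only the 4 units with Score=-4 (Sleep = 0, 1, -2, -1): Recall = 18, 19, 16, 17, mean 17.5.
Difference = 20.25 − 17.5 = 2.75.

2.75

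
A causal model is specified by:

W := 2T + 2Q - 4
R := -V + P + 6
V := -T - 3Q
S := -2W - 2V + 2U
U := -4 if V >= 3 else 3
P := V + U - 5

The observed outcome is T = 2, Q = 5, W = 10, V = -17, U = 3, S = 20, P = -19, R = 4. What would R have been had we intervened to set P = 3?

do(P=3) replaces the equation P := V + U - 5 with the constant P = 3.
V = -T - 3Q  [with T=2, Q=5]  = -17
R = -V + P + 6  [with V=-17, P=3]  = 26

26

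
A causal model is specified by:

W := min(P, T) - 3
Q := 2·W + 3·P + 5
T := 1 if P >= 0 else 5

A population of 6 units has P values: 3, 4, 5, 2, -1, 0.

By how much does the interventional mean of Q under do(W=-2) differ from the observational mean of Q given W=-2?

-4

do(W=-2) breaks W's dependence on P. With W=-2 fixed, Q across the units is 10, 13, 16, 7, -2, 1, mean 7.5.
Observing W=-2 restricts to units where W's equation naturally yields -2: P ∈ {3, 4, 5, 2}. In that subpopulation Q = 10, 13, 16, 7, mean 11.5.
Difference = 7.5 − 11.5 = -4.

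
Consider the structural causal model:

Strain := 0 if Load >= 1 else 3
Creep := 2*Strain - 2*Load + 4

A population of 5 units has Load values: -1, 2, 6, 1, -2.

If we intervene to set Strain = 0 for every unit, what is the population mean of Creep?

Under do(Strain=0), Strain's equation is replaced by Strain=0 for every unit. Per-unit Creep: 6, 0, -8, 2, 8. Mean = 1.6.

1.6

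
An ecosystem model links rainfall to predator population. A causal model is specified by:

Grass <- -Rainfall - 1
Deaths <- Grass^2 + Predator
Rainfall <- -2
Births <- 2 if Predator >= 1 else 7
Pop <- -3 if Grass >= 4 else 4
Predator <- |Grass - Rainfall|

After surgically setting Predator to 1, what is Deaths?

do(Predator=1) replaces the equation Predator <- |Grass - Rainfall| with the constant Predator = 1.
Grass = -Rainfall - 1  [with Rainfall=-2]  = 1
Deaths = Grass^2 + Predator  [with Grass=1, Predator=1]  = 2

2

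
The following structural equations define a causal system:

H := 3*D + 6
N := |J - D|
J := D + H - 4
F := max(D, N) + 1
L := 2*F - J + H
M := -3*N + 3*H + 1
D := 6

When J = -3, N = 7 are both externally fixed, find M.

Setting J = -3, N = 7 by intervention discards those variables' equations.
H = 3*D + 6  [with D=6]  = 24
M = -3*N + 3*H + 1  [with N=7, H=24]  = 52

52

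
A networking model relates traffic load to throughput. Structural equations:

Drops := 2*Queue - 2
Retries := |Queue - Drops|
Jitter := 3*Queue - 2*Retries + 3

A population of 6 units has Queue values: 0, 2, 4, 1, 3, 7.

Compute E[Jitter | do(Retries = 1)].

Under do(Retries=1), Retries's equation is replaced by Retries=1 for every unit. Per-unit Jitter: 1, 7, 13, 4, 10, 22. Mean = 9.5.

9.5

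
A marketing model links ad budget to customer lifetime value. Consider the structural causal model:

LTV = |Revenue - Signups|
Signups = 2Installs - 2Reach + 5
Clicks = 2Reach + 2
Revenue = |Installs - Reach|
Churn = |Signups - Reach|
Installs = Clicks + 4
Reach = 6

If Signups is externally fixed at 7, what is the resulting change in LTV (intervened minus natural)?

-12

The intervention breaks the incoming arrows to Signups: Signups = 2Installs - 2Reach + 5 no longer applies, and Signups = 7.
Clicks = 2Reach + 2  [with Reach=6]  = 14
Installs = Clicks + 4  [with Clicks=14]  = 18
Revenue = |Installs - Reach|  [with Installs=18, Reach=6]  = 12
LTV = |Revenue - Signups|  [with Revenue=12, Signups=7]  = 5
Without intervention: Clicks = 2Reach + 2  [with Reach=6]  = 14; Installs = Clicks + 4  [with Clicks=14]  = 18; Signups = 2Installs - 2Reach + 5  [with Installs=18, Reach=6]  = 29; Revenue = |Installs - Reach|  [with Installs=18, Reach=6]  = 12; LTV = |Revenue - Signups|  [with Revenue=12, Signups=29]  = 17.
Change = 5 − 17 = -12.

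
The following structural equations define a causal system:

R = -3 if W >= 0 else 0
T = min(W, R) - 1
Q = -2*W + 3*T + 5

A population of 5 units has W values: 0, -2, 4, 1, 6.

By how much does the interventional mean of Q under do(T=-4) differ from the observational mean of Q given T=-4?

do(T=-4) breaks T's dependence on W. With T=-4 fixed, Q across the units is -7, -3, -15, -9, -19, mean -10.6.
Conditioning on T=-4 selects the 4 unit(s) with W ∈ {0, 4, 1, 6}. Their Q values: -7, -15, -9, -19. Mean = -12.5.
Difference = -10.6 − (-12.5) = 1.9.

1.9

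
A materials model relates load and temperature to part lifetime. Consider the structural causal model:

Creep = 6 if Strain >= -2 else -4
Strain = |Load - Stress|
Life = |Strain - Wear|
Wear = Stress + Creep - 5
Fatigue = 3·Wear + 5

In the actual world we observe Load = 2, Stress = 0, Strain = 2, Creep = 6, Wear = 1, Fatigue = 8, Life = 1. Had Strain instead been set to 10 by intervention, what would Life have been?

The intervention breaks the incoming arrows to Strain: Strain = |Load - Stress| no longer applies, and Strain = 10.
Creep = 6 if Strain >= -2 else -4  [with Strain=10]  = 6
Wear = Stress + Creep - 5  [with Stress=0, Creep=6]  = 1
Life = |Strain - Wear|  [with Strain=10, Wear=1]  = 9

9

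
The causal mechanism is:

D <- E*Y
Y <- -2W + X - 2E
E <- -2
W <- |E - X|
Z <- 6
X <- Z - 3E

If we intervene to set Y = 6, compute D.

-12

The intervention breaks the incoming arrows to Y: Y <- -2W + X - 2E no longer applies, and Y = 6.
D = E*Y  [with E=-2, Y=6]  = -12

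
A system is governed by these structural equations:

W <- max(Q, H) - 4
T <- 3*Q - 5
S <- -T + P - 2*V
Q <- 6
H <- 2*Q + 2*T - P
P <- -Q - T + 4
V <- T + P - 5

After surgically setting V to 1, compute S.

-30

Intervening sets V = 1 and removes its equation (V <- T + P - 5).
T = 3*Q - 5  [with Q=6]  = 13
P = -Q - T + 4  [with Q=6, T=13]  = -15
S = -T + P - 2*V  [with T=13, P=-15, V=1]  = -30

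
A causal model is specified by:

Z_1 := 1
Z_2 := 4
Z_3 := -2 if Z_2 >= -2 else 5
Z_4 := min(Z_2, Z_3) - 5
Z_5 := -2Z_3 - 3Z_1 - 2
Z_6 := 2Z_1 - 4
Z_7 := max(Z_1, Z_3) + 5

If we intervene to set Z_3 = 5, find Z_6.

The intervention breaks the incoming arrows to Z_3: Z_3 := -2 if Z_2 >= -2 else 5 no longer applies, and Z_3 = 5.
No directed path runs from Z_3 to Z_6, so Z_6 keeps its natural value.
Z_6 = 2Z_1 - 4  [with Z_1=1]  = -2

-2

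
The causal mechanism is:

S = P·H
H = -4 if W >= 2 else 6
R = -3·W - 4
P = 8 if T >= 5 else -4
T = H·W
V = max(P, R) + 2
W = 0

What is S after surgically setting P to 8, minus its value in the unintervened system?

72

The intervention breaks the incoming arrows to P: P = 8 if T >= 5 else -4 no longer applies, and P = 8.
H = -4 if W >= 2 else 6  [with W=0]  = 6
S = P·H  [with P=8, H=6]  = 48
Without intervention: H = -4 if W >= 2 else 6  [with W=0]  = 6; T = H·W  [with H=6, W=0]  = 0; P = 8 if T >= 5 else -4  [with T=0]  = -4; S = P·H  [with P=-4, H=6]  = -24.
Change = 48 − (-24) = 72.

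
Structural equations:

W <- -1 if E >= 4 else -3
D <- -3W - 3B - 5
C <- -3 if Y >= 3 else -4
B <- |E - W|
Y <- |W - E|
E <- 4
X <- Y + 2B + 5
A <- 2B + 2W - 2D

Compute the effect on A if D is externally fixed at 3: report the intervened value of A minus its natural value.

-40

do(D=3) replaces the equation D <- -3W - 3B - 5 with the constant D = 3.
W = -1 if E >= 4 else -3  [with E=4]  = -1
B = |E - W|  [with E=4, W=-1]  = 5
A = 2B + 2W - 2D  [with B=5, W=-1, D=3]  = 2
Without intervention: W = -1 if E >= 4 else -3  [with E=4]  = -1; B = |E - W|  [with E=4, W=-1]  = 5; D = -3W - 3B - 5  [with W=-1, B=5]  = -17; A = 2B + 2W - 2D  [with B=5, W=-1, D=-17]  = 42.
Change = 2 − 42 = -40.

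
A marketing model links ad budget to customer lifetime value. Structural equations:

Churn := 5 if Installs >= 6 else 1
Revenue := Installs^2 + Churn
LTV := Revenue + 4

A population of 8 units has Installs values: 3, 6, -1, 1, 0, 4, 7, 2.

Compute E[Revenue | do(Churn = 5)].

Every unit gets Churn=5 under the intervention. Revenue values become 14, 41, 6, 6, 5, 21, 54, 9; E[Revenue|do(Churn=5)] = 19.5.

19.5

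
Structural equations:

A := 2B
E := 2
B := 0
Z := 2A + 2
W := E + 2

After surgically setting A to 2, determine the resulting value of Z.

6

The intervention breaks the incoming arrows to A: A := 2B no longer applies, and A = 2.
Z = 2A + 2  [with A=2]  = 6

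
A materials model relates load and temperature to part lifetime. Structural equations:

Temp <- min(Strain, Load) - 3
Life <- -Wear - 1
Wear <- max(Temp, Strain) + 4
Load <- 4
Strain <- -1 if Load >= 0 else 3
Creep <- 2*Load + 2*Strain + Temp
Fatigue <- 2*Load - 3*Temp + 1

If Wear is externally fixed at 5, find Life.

Under do(Wear=5), the mechanism Wear <- max(Temp, Strain) + 4 is discarded; Wear is fixed at 5.
Life = -Wear - 1  [with Wear=5]  = -6

-6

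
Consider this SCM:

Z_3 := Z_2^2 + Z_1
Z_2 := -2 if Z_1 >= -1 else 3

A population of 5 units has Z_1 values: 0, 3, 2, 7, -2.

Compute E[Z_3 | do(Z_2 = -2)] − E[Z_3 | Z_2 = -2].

Every unit gets Z_2=-2 under the intervention. Z_3 values become 4, 7, 6, 11, 2; E[Z_3|do(Z_2=-2)] = 6.
Observing Z_2=-2 restricts to units where Z_2's equation naturally yields -2: Z_1 ∈ {0, 3, 2, 7}. In that subpopulation Z_3 = 4, 7, 6, 11, mean 7.
Difference = 6 − 7 = -1.

-1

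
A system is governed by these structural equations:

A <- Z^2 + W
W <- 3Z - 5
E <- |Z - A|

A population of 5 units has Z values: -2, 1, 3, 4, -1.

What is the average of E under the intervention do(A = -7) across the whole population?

Every unit gets A=-7 under the intervention. E values become 5, 8, 10, 11, 6; E[E|do(A=-7)] = 8.

8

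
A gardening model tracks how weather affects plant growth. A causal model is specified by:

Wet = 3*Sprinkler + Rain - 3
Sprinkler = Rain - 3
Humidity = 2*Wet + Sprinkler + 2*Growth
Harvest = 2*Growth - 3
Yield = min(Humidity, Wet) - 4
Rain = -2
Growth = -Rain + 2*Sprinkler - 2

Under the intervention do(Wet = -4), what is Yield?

-37

The intervention breaks the incoming arrows to Wet: Wet = 3*Sprinkler + Rain - 3 no longer applies, and Wet = -4.
Sprinkler = Rain - 3  [with Rain=-2]  = -5
Growth = -Rain + 2*Sprinkler - 2  [with Rain=-2, Sprinkler=-5]  = -10
Humidity = 2*Wet + Sprinkler + 2*Growth  [with Wet=-4, Sprinkler=-5, Growth=-10]  = -33
Yield = min(Humidity, Wet) - 4  [with Humidity=-33, Wet=-4]  = -37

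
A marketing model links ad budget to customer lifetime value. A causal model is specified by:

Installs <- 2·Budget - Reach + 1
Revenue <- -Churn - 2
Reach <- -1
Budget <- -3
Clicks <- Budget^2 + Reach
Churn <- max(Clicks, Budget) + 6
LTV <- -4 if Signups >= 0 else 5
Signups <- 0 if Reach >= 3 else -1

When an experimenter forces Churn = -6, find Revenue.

4

Intervening sets Churn = -6 and removes its equation (Churn <- max(Clicks, Budget) + 6).
Revenue = -Churn - 2  [with Churn=-6]  = 4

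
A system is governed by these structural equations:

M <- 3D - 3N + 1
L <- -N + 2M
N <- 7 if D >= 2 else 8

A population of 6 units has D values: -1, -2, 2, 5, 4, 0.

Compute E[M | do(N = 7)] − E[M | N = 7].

-7

The intervention sets N=7 in all 6 units regardless of D. Recomputing M per unit gives -23, -26, -14, -5, -8, -20; average -16.
E[M|N=7] averages over only the 3 units with N=7 (D = 2, 5, 4): M = -14, -5, -8, mean -9.
Difference = -16 − (-9) = -7.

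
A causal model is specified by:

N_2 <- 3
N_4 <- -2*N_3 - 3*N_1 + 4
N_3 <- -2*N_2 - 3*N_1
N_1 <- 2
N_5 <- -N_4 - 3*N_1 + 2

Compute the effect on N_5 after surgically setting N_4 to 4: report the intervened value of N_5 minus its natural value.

Intervening sets N_4 = 4 and removes its equation (N_4 <- -2*N_3 - 3*N_1 + 4).
N_5 = -N_4 - 3*N_1 + 2  [with N_4=4, N_1=2]  = -8
Without intervention: N_3 = -2*N_2 - 3*N_1  [with N_2=3, N_1=2]  = -12; N_4 = -2*N_3 - 3*N_1 + 4  [with N_3=-12, N_1=2]  = 22; N_5 = -N_4 - 3*N_1 + 2  [with N_4=22, N_1=2]  = -26.
Change = -8 − (-26) = 18.

18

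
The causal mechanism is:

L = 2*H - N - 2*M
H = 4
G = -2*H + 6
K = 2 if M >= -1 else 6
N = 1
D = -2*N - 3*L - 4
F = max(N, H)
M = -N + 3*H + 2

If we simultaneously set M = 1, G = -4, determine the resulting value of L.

5

Setting M = 1, G = -4 by intervention discards those variables' equations.
L = 2*H - N - 2*M  [with H=4, N=1, M=1]  = 5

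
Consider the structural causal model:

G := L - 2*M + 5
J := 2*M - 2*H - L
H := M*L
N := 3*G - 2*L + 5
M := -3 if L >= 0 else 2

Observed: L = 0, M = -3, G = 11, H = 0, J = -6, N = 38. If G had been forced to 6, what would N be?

23

The intervention breaks the incoming arrows to G: G := L - 2*M + 5 no longer applies, and G = 6.
N = 3*G - 2*L + 5  [with G=6, L=0]  = 23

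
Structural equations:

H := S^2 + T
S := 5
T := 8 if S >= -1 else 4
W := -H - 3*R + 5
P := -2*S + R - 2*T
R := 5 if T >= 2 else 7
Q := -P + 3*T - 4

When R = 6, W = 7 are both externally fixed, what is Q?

40

Setting R = 6, W = 7 by intervention discards those variables' equations.
T = 8 if S >= -1 else 4  [with S=5]  = 8
P = -2*S + R - 2*T  [with S=5, R=6, T=8]  = -20
Q = -P + 3*T - 4  [with P=-20, T=8]  = 40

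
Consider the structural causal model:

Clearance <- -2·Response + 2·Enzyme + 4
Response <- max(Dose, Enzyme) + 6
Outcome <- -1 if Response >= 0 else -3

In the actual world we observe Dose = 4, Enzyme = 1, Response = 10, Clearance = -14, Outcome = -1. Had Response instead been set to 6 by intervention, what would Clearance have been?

-6

The intervention breaks the incoming arrows to Response: Response <- max(Dose, Enzyme) + 6 no longer applies, and Response = 6.
Clearance = -2·Response + 2·Enzyme + 4  [with Response=6, Enzyme=1]  = -6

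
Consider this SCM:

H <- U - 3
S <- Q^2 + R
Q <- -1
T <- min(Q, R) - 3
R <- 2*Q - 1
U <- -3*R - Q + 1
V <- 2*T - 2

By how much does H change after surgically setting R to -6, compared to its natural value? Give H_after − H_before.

9

Under do(R=-6), the mechanism R <- 2*Q - 1 is discarded; R is fixed at -6.
U = -3*R - Q + 1  [with R=-6, Q=-1]  = 20
H = U - 3  [with U=20]  = 17
Without intervention: R = 2*Q - 1  [with Q=-1]  = -3; U = -3*R - Q + 1  [with R=-3, Q=-1]  = 11; H = U - 3  [with U=11]  = 8.
Change = 17 − 8 = 9.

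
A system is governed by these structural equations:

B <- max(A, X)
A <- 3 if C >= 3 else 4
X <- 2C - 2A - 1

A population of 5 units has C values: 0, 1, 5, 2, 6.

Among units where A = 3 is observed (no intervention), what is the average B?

4

Observing A=3 restricts to units where A's equation naturally yields 3: C ∈ {5, 6}. In that subpopulation B = 3, 5, mean 4.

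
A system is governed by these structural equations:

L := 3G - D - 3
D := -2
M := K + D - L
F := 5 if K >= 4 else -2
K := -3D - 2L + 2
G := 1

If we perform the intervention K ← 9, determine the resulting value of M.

Intervening sets K = 9 and removes its equation (K := -3D - 2L + 2).
L = 3G - D - 3  [with G=1, D=-2]  = 2
M = K + D - L  [with K=9, D=-2, L=2]  = 5

5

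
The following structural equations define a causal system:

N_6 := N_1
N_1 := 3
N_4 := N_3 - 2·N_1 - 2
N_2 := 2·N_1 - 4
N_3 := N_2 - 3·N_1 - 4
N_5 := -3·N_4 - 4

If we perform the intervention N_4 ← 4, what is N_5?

Intervening sets N_4 = 4 and removes its equation (N_4 := N_3 - 2·N_1 - 2).
N_5 = -3·N_4 - 4  [with N_4=4]  = -16

-16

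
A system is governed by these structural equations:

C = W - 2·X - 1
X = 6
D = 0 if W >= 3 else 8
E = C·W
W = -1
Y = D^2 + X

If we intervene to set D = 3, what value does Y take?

The intervention breaks the incoming arrows to D: D = 0 if W >= 3 else 8 no longer applies, and D = 3.
Y = D^2 + X  [with D=3, X=6]  = 15

15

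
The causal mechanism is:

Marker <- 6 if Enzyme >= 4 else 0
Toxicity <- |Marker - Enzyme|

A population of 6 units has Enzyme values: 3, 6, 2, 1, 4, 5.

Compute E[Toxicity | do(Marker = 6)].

2.5

do(Marker=6) breaks Marker's dependence on Enzyme. With Marker=6 fixed, Toxicity across the units is 3, 0, 4, 5, 2, 1, mean 2.5.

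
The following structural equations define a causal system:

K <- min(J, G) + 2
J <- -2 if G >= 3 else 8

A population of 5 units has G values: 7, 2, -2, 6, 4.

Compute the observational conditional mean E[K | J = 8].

Conditioning on J=8 selects the 2 unit(s) with G ∈ {2, -2}. Their K values: 4, 0. Mean = 2.

2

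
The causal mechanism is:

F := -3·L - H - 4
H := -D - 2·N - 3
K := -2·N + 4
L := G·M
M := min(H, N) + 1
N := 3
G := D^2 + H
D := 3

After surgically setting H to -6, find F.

47

The intervention breaks the incoming arrows to H: H := -D - 2·N - 3 no longer applies, and H = -6.
M = min(H, N) + 1  [with H=-6, N=3]  = -5
G = D^2 + H  [with D=3, H=-6]  = 3
L = G·M  [with G=3, M=-5]  = -15
F = -3·L - H - 4  [with L=-15, H=-6]  = 47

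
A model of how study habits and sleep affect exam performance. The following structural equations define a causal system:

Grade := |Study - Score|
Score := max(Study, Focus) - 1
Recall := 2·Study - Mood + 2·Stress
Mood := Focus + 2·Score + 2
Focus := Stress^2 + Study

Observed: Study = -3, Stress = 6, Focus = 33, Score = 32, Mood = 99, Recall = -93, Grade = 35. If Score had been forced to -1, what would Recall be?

Under do(Score=-1), the mechanism Score := max(Study, Focus) - 1 is discarded; Score is fixed at -1.
Focus = Stress^2 + Study  [with Stress=6, Study=-3]  = 33
Mood = Focus + 2·Score + 2  [with Focus=33, Score=-1]  = 33
Recall = 2·Study - Mood + 2·Stress  [with Study=-3, Mood=33, Stress=6]  = -27

-27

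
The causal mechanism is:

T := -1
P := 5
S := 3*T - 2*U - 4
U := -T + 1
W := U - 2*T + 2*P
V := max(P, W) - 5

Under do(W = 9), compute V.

4

The intervention breaks the incoming arrows to W: W := U - 2*T + 2*P no longer applies, and W = 9.
V = max(P, W) - 5  [with P=5, W=9]  = 4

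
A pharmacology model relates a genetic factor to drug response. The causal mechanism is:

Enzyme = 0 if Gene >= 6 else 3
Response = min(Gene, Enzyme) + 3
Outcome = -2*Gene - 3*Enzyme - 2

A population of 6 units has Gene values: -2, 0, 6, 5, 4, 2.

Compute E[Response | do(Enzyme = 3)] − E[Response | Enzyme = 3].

0.3

Every unit gets Enzyme=3 under the intervention. Response values become 1, 3, 6, 6, 6, 5; E[Response|do(Enzyme=3)] = 4.5.
Observing Enzyme=3 restricts to units where Enzyme's equation naturally yields 3: Gene ∈ {-2, 0, 5, 4, 2}. In that subpopulation Response = 1, 3, 6, 6, 5, mean 4.2.
Difference = 4.5 − 4.2 = 0.3.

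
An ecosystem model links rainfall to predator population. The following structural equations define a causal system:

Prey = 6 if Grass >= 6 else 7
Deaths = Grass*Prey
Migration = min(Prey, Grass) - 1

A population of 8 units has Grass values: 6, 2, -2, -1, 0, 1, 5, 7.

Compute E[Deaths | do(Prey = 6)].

13.5

do(Prey=6) breaks Prey's dependence on Grass. With Prey=6 fixed, Deaths across the units is 36, 12, -12, -6, 0, 6, 30, 42, mean 13.5.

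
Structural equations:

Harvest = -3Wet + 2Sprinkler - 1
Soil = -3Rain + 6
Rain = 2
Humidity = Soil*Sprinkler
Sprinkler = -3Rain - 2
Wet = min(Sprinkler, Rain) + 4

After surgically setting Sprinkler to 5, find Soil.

The intervention breaks the incoming arrows to Sprinkler: Sprinkler = -3Rain - 2 no longer applies, and Sprinkler = 5.
Since Soil is not a descendant of the intervened variable, it is unaffected.
Soil = -3Rain + 6  [with Rain=2]  = 0

0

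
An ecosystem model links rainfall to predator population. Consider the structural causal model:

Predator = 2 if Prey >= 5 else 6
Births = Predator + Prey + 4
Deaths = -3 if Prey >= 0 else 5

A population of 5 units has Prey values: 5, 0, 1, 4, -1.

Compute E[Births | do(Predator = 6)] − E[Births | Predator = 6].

Every unit gets Predator=6 under the intervention. Births values become 15, 10, 11, 14, 9; E[Births|do(Predator=6)] = 11.8.
Observing Predator=6 restricts to units where Predator's equation naturally yields 6: Prey ∈ {0, 1, 4, -1}. In that subpopulation Births = 10, 11, 14, 9, mean 11.
Difference = 11.8 − 11 = 0.8.

0.8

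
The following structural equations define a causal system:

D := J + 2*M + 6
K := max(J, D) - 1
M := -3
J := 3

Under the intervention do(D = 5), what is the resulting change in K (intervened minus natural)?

2

The intervention breaks the incoming arrows to D: D := J + 2*M + 6 no longer applies, and D = 5.
K = max(J, D) - 1  [with J=3, D=5]  = 4
Without intervention: D = J + 2*M + 6  [with J=3, M=-3]  = 3; K = max(J, D) - 1  [with J=3, D=3]  = 2.
Change = 4 − 2 = 2.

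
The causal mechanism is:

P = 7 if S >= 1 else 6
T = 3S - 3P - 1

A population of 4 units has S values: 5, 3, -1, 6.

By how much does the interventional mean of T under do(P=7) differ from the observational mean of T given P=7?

The intervention sets P=7 in all 4 units regardless of S. Recomputing T per unit gives -7, -13, -25, -4; average -12.25.
Observing P=7 restricts to units where P's equation naturally yields 7: S ∈ {5, 3, 6}. In that subpopulation T = -7, -13, -4, mean -8.
Difference = -12.25 − (-8) = -4.25.

-4.25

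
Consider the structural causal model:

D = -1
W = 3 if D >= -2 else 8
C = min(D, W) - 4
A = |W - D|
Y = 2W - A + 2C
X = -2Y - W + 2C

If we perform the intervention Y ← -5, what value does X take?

The intervention breaks the incoming arrows to Y: Y = 2W - A + 2C no longer applies, and Y = -5.
W = 3 if D >= -2 else 8  [with D=-1]  = 3
C = min(D, W) - 4  [with D=-1, W=3]  = -5
X = -2Y - W + 2C  [with Y=-5, W=3, C=-5]  = -3

-3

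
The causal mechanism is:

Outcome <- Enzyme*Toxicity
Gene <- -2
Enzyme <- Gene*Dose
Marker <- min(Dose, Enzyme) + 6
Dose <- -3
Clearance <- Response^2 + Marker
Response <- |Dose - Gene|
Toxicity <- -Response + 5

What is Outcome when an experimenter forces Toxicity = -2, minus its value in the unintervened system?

-36

Intervening sets Toxicity = -2 and removes its equation (Toxicity <- -Response + 5).
Enzyme = Gene*Dose  [with Gene=-2, Dose=-3]  = 6
Outcome = Enzyme*Toxicity  [with Enzyme=6, Toxicity=-2]  = -12
Without intervention: Enzyme = Gene*Dose  [with Gene=-2, Dose=-3]  = 6; Response = |Dose - Gene|  [with Dose=-3, Gene=-2]  = 1; Toxicity = -Response + 5  [with Response=1]  = 4; Outcome = Enzyme*Toxicity  [with Enzyme=6, Toxicity=4]  = 24.
Change = -12 − 24 = -36.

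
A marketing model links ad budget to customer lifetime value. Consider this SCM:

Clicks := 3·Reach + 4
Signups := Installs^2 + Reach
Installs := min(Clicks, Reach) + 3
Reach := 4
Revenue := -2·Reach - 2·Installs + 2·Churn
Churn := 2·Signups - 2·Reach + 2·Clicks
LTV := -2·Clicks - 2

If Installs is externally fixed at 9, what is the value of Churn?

194

do(Installs=9) replaces the equation Installs := min(Clicks, Reach) + 3 with the constant Installs = 9.
Clicks = 3·Reach + 4  [with Reach=4]  = 16
Signups = Installs^2 + Reach  [with Installs=9, Reach=4]  = 85
Churn = 2·Signups - 2·Reach + 2·Clicks  [with Signups=85, Reach=4, Clicks=16]  = 194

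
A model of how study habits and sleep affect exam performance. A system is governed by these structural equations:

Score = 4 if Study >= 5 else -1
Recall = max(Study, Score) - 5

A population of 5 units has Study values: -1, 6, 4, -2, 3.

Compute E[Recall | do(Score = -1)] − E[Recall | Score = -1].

0.95

Every unit gets Score=-1 under the intervention. Recall values become -6, 1, -1, -6, -2; E[Recall|do(Score=-1)] = -2.8.
E[Recall|Score=-1] averages over only the 4 units with Score=-1 (Study = -1, 4, -2, 3): Recall = -6, -1, -6, -2, mean -3.75.
Difference = -2.8 − (-3.75) = 0.95.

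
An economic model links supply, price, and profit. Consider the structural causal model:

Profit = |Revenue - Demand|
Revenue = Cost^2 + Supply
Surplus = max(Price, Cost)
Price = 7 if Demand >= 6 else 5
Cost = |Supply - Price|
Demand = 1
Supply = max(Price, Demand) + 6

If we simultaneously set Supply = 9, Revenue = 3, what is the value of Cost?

4

The joint intervention fixes Supply = 9, Revenue = 3, removing each variable's own equation.
Price = 7 if Demand >= 6 else 5  [with Demand=1]  = 5
Cost = |Supply - Price|  [with Supply=9, Price=5]  = 4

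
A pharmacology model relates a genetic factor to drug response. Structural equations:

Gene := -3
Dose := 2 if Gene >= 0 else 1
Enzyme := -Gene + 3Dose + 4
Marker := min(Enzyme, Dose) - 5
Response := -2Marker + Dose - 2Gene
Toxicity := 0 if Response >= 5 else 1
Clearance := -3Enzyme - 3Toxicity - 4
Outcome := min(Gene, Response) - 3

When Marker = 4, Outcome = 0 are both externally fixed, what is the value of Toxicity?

1

The joint intervention fixes Marker = 4, Outcome = 0, removing each variable's own equation.
Dose = 2 if Gene >= 0 else 1  [with Gene=-3]  = 1
Response = -2Marker + Dose - 2Gene  [with Marker=4, Dose=1, Gene=-3]  = -1
Toxicity = 0 if Response >= 5 else 1  [with Response=-1]  = 1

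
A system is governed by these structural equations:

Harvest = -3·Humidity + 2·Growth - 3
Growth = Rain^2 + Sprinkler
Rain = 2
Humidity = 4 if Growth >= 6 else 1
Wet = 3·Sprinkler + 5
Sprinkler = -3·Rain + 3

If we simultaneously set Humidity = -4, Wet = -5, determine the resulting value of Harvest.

11

The joint intervention fixes Humidity = -4, Wet = -5, removing each variable's own equation.
Sprinkler = -3·Rain + 3  [with Rain=2]  = -3
Growth = Rain^2 + Sprinkler  [with Rain=2, Sprinkler=-3]  = 1
Harvest = -3·Humidity + 2·Growth - 3  [with Humidity=-4, Growth=1]  = 11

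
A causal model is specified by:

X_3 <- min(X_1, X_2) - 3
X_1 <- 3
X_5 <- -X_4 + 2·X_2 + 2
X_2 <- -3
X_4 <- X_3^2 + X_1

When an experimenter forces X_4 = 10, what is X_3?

-6

Under do(X_4=10), the mechanism X_4 <- X_3^2 + X_1 is discarded; X_4 is fixed at 10.
Since X_3 is not a descendant of the intervened variable, it is unaffected.
X_3 = min(X_1, X_2) - 3  [with X_1=3, X_2=-3]  = -6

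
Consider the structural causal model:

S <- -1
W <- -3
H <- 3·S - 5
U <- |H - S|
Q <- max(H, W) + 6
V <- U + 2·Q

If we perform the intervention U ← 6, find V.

12

Under do(U=6), the mechanism U <- |H - S| is discarded; U is fixed at 6.
H = 3·S - 5  [with S=-1]  = -8
Q = max(H, W) + 6  [with H=-8, W=-3]  = 3
V = U + 2·Q  [with U=6, Q=3]  = 12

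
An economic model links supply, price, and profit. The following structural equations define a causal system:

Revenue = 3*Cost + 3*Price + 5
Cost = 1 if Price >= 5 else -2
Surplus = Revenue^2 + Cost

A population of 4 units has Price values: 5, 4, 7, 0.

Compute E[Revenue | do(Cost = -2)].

Every unit gets Cost=-2 under the intervention. Revenue values become 14, 11, 20, -1; E[Revenue|do(Cost=-2)] = 11.

11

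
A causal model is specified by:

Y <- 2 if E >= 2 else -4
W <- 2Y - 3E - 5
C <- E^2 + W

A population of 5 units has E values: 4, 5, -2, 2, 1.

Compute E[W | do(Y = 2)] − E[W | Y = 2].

Under do(Y=2), Y's equation is replaced by Y=2 for every unit. Per-unit W: -13, -16, 5, -7, -4. Mean = -7.
Observing Y=2 restricts to units where Y's equation naturally yields 2: E ∈ {4, 5, 2}. In that subpopulation W = -13, -16, -7, mean -12.
Difference = -7 − (-12) = 5.

5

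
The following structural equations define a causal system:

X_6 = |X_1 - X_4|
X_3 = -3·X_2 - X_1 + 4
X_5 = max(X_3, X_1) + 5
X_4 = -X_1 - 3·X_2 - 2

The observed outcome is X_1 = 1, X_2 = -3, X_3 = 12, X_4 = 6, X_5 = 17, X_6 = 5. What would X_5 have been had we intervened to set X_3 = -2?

6

do(X_3=-2) replaces the equation X_3 = -3·X_2 - X_1 + 4 with the constant X_3 = -2.
X_5 = max(X_3, X_1) + 5  [with X_3=-2, X_1=1]  = 6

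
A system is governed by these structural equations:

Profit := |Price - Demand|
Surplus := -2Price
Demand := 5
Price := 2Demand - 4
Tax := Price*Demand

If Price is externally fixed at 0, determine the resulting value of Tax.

The intervention breaks the incoming arrows to Price: Price := 2Demand - 4 no longer applies, and Price = 0.
Tax = Price*Demand  [with Price=0, Demand=5]  = 0

0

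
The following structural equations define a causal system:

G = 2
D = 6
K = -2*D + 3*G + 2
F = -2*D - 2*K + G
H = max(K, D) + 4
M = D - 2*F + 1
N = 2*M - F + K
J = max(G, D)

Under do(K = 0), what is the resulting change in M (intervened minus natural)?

16

The intervention breaks the incoming arrows to K: K = -2*D + 3*G + 2 no longer applies, and K = 0.
F = -2*D - 2*K + G  [with D=6, K=0, G=2]  = -10
M = D - 2*F + 1  [with D=6, F=-10]  = 27
Without intervention: K = -2*D + 3*G + 2  [with D=6, G=2]  = -4; F = -2*D - 2*K + G  [with D=6, K=-4, G=2]  = -2; M = D - 2*F + 1  [with D=6, F=-2]  = 11.
Change = 27 − 11 = 16.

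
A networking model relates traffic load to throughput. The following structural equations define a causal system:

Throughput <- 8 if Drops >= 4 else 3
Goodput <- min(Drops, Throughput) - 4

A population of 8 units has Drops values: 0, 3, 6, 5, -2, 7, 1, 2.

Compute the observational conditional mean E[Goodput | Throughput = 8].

E[Goodput|Throughput=8] averages over only the 3 units with Throughput=8 (Drops = 6, 5, 7): Goodput = 2, 1, 3, mean 2.

2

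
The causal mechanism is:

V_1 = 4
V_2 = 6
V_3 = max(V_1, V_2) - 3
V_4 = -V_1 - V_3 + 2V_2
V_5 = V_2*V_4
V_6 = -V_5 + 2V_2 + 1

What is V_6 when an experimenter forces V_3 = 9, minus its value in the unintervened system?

The intervention breaks the incoming arrows to V_3: V_3 = max(V_1, V_2) - 3 no longer applies, and V_3 = 9.
V_4 = -V_1 - V_3 + 2V_2  [with V_1=4, V_3=9, V_2=6]  = -1
V_5 = V_2*V_4  [with V_2=6, V_4=-1]  = -6
V_6 = -V_5 + 2V_2 + 1  [with V_5=-6, V_2=6]  = 19
Without intervention: V_3 = max(V_1, V_2) - 3  [with V_1=4, V_2=6]  = 3; V_4 = -V_1 - V_3 + 2V_2  [with V_1=4, V_3=3, V_2=6]  = 5; V_5 = V_2*V_4  [with V_2=6, V_4=5]  = 30; V_6 = -V_5 + 2V_2 + 1  [with V_5=30, V_2=6]  = -17.
Change = 19 − (-17) = 36.

36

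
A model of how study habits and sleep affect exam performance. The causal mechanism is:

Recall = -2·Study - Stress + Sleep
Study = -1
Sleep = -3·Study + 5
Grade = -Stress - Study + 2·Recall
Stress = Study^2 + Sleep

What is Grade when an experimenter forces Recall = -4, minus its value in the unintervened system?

-10

Intervening sets Recall = -4 and removes its equation (Recall = -2·Study - Stress + Sleep).
Sleep = -3·Study + 5  [with Study=-1]  = 8
Stress = Study^2 + Sleep  [with Study=-1, Sleep=8]  = 9
Grade = -Stress - Study + 2·Recall  [with Stress=9, Study=-1, Recall=-4]  = -16
Without intervention: Sleep = -3·Study + 5  [with Study=-1]  = 8; Stress = Study^2 + Sleep  [with Study=-1, Sleep=8]  = 9; Recall = -2·Study - Stress + Sleep  [with Study=-1, Stress=9, Sleep=8]  = 1; Grade = -Stress - Study + 2·Recall  [with Stress=9, Study=-1, Recall=1]  = -6.
Change = -16 − (-6) = -10.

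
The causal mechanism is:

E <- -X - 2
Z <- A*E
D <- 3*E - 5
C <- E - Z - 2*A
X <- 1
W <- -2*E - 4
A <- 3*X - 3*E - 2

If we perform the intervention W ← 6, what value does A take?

Intervening sets W = 6 and removes its equation (W <- -2*E - 4).
A is not downstream of the intervention, so its value is determined by the original equations.
E = -X - 2  [with X=1]  = -3
A = 3*X - 3*E - 2  [with X=1, E=-3]  = 10

10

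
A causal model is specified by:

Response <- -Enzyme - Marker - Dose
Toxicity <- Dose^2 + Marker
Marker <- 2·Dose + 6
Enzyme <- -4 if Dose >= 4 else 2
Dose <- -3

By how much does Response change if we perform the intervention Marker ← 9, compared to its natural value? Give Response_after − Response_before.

The intervention breaks the incoming arrows to Marker: Marker <- 2·Dose + 6 no longer applies, and Marker = 9.
Enzyme = -4 if Dose >= 4 else 2  [with Dose=-3]  = 2
Response = -Enzyme - Marker - Dose  [with Enzyme=2, Marker=9, Dose=-3]  = -8
Without intervention: Enzyme = -4 if Dose >= 4 else 2  [with Dose=-3]  = 2; Marker = 2·Dose + 6  [with Dose=-3]  = 0; Response = -Enzyme - Marker - Dose  [with Enzyme=2, Marker=0, Dose=-3]  = 1.
Change = -8 − 1 = -9.

-9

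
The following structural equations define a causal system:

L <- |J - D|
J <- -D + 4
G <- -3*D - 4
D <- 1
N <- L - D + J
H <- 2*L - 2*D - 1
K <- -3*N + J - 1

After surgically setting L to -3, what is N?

The intervention breaks the incoming arrows to L: L <- |J - D| no longer applies, and L = -3.
J = -D + 4  [with D=1]  = 3
N = L - D + J  [with L=-3, D=1, J=3]  = -1

-1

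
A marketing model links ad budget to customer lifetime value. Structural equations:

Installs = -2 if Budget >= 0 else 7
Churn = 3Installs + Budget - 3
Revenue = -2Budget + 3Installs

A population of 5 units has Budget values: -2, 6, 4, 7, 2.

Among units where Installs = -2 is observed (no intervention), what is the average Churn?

E[Churn|Installs=-2] averages over only the 4 units with Installs=-2 (Budget = 6, 4, 7, 2): Churn = -3, -5, -2, -7, mean -4.25.

-4.25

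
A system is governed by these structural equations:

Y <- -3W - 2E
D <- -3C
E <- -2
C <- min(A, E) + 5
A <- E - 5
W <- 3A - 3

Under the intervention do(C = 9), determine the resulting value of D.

-27

Intervening sets C = 9 and removes its equation (C <- min(A, E) + 5).
D = -3C  [with C=9]  = -27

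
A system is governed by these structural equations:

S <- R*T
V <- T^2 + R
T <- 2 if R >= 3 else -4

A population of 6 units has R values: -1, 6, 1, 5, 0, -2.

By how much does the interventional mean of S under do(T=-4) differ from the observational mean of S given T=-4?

The intervention sets T=-4 in all 6 units regardless of R. Recomputing S per unit gives 4, -24, -4, -20, 0, 8; average -6.
E[S|T=-4] averages over only the 4 units with T=-4 (R = -1, 1, 0, -2): S = 4, -4, 0, 8, mean 2.
Difference = -6 − 2 = -8.

-8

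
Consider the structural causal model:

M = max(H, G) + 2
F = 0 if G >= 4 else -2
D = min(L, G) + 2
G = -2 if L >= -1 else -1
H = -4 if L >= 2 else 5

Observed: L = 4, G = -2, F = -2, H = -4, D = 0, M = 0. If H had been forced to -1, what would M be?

Under do(H=-1), the mechanism H = -4 if L >= 2 else 5 is discarded; H is fixed at -1.
G = -2 if L >= -1 else -1  [with L=4]  = -2
M = max(H, G) + 2  [with H=-1, G=-2]  = 1

1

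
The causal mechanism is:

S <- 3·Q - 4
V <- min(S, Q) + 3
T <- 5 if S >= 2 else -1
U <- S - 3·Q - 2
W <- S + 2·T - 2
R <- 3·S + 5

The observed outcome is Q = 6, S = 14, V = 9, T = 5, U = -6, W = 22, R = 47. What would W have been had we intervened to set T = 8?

Under do(T=8), the mechanism T <- 5 if S >= 2 else -1 is discarded; T is fixed at 8.
S = 3·Q - 4  [with Q=6]  = 14
W = S + 2·T - 2  [with S=14, T=8]  = 28

28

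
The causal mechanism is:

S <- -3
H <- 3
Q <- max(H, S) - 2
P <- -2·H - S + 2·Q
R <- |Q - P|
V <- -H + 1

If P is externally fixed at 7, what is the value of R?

Intervening sets P = 7 and removes its equation (P <- -2·H - S + 2·Q).
Q = max(H, S) - 2  [with H=3, S=-3]  = 1
R = |Q - P|  [with Q=1, P=7]  = 6

6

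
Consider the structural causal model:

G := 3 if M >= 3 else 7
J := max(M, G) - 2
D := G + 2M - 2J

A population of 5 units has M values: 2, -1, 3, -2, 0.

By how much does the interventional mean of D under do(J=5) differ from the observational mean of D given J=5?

0.5

The intervention sets J=5 in all 5 units regardless of M. Recomputing D per unit gives 1, -5, -1, -7, -3; average -3.
Conditioning on J=5 selects the 4 unit(s) with M ∈ {2, -1, -2, 0}. Their D values: 1, -5, -7, -3. Mean = -3.5.
Difference = -3 − (-3.5) = 0.5.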